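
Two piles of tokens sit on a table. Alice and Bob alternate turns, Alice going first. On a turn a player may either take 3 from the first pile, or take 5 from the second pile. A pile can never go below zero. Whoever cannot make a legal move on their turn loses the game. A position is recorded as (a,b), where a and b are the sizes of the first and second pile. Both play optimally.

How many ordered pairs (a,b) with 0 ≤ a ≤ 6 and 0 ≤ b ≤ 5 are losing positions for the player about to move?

Work bottom-up. With no move the player to move loses. Otherwise the position is W if at least one move leads to an L position for the opponent, and L if every move leads to a W.
Every move lowers a or b (never raises either), so fill the grid row by row in increasing a, and left to right within a row: each cell's successors are then already labelled.
      b=0  b=1  b=2  b=3  b=4  b=5
a=0:    L    L    L    L    L    W
a=1:    L    L    L    L    L    W
a=2:    L    L    L    L    L    W
a=3:    W    W    W    W    W    L
a=4:    W    W    W    W    W    L
a=5:    W    W    W    W    W    L
a=6:    L    L    L    L    L    W
Cells with no legal move (terminal, hence L): (0,0), (0,1), (0,2), (0,3), (0,4), (1,0), (1,1), (1,2), (1,3), (1,4), (2,0), (2,1), (2,2), (2,3), (2,4).
The remaining L cells, each justified by listing all of its moves:
(3,5): L (options (0,5)(W), (3,0)(W) are all W)
(4,5): L (options (1,5)(W), (4,0)(W) are all W)
(5,5): L (options (2,5)(W), (5,0)(W) are all W)
(6,0): L (sole option (3,0)(W) is W)
(6,1): L (sole option (3,1)(W) is W)
(6,2): L (sole option (3,2)(W) is W)
(6,3): L (sole option (3,3)(W) is W)
(6,4): L (sole option (3,4)(W) is W)
Every other cell has at least one move into one of the L cells above, so it is W.
L cells per row: a=0: 5, a=1: 5, a=2: 5, a=3: 1, a=4: 1, a=5: 1, a=6: 5; total 23.

23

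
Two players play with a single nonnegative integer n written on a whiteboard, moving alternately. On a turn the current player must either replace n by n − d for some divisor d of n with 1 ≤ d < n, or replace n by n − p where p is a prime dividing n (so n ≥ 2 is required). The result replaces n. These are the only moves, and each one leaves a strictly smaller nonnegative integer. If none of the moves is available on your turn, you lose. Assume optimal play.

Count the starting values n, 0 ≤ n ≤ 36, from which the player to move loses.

9

Positions with no move are L. A position that does have a move is losing for the player to move precisely when every available move leads to a winning position for the opponent. Fill in the labels:
n=0: no move → L
n=1: no move → L
n=2: reaches L-position 0 → W
n=3: reaches L-position 0 → W
n=4: only reaches 2(W), 3(W), all W → L
n=5: reaches L-position 0 → W
n=6: reaches L-position 4 → W
n=7: reaches L-position 0 → W
n=8: reaches L-position 4 → W
n=9: only reaches 6(W), 8(W), all W → L
n=10: reaches L-position 9 → W
n=11: reaches L-position 0 → W
n=12: reaches L-position 9 → W
n=13: reaches L-position 0 → W
n=14: only reaches 7(W), 12(W), 13(W), all W → L
n=15: reaches L-position 14 → W
n=16: reaches L-position 14 → W
n=17: reaches L-position 0 → W
n=18: reaches L-position 9 → W
n=19: reaches L-position 0 → W
n=20: only reaches 10(W), 15(W), 16(W), 18(W), 19(W), all W → L
n=21: reaches L-position 14 → W
n=22: reaches L-position 20 → W
n=23: reaches L-position 0 → W
n=24: reaches L-position 20 → W
n=25: reaches L-position 20 → W
n=26: only reaches 13(W), 24(W), 25(W), all W → L
n=27: reaches L-position 26 → W
n=28: reaches L-position 14 → W
n=29: reaches L-position 0 → W
n=30: reaches L-position 20 → W
n=31: reaches L-position 0 → W
n=32: only reaches 16(W), 24(W), 28(W), 30(W), 31(W), all W → L
n=33: reaches L-position 32 → W
n=34: reaches L-position 32 → W
n=35: only reaches 28(W), 30(W), 34(W), all W → L
n=36: reaches L-position 32 → W
L entries with 0 ≤ n ≤ 36: n = 0, 1, 4, 9, 14, 20, 26, 32, 35; that makes 9.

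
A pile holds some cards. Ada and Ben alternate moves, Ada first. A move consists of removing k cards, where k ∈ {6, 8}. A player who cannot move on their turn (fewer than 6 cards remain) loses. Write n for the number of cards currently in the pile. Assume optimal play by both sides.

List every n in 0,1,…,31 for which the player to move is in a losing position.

0, 1, 2, 3, 4, 5, 14, 15, 16, 17, 18, 19, 28, 29, 30, 31

Label each position W (a win for the player to move) or L (a loss). A position with no legal move is L; any other position is W exactly when some move reaches an L, and L when every move reaches a W.
n=0: no move → L
n=1: no move → L
n=2: no move → L
n=3: no move → L
n=4: no move → L
n=5: no move → L
n=6: can move to 0, which is L ⇒ W
n=7: can move to 1, which is L ⇒ W
n=8: can move to 2, which is L ⇒ W
n=9: can move to 3, which is L ⇒ W
n=10: can move to 4, which is L ⇒ W
n=11: can move to 5, which is L ⇒ W
n=12: can move to 4, which is L ⇒ W
n=13: can move to 5, which is L ⇒ W
n=14: moves to 8(W), 6(W); every one is W ⇒ L
n=15: moves to 9(W), 7(W); every one is W ⇒ L
n=16: moves to 10(W), 8(W); every one is W ⇒ L
n=17: moves to 11(W), 9(W); every one is W ⇒ L
n=18: moves to 12(W), 10(W); every one is W ⇒ L
n=19: moves to 13(W), 11(W); every one is W ⇒ L
n=20: can move to 14, which is L ⇒ W
n=21: can move to 15, which is L ⇒ W
n=22: can move to 16, which is L ⇒ W
n=23: can move to 17, which is L ⇒ W
n=24: can move to 18, which is L ⇒ W
n=25: can move to 19, which is L ⇒ W
n=26: can move to 18, which is L ⇒ W
n=27: can move to 19, which is L ⇒ W
n=28: moves to 22(W), 20(W); every one is W ⇒ L
n=29: moves to 23(W), 21(W); every one is W ⇒ L
n=30: moves to 24(W), 22(W); every one is W ⇒ L
n=31: moves to 25(W), 23(W); every one is W ⇒ L
The losing starting values of n are exactly the entries labelled L in this table (16 of them).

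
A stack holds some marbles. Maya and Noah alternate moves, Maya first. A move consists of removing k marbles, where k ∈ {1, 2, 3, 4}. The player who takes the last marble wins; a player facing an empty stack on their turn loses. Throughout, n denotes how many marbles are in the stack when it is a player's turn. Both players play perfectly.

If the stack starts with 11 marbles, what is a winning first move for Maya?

Use the standard recursion: the mover loses at a terminal position; elsewhere, the mover wins exactly when some move hands the opponent an L position.
n=0: no move → L
n=1: can move to 0, which is L ⇒ W
n=2: can move to 0, which is L ⇒ W
n=3: can move to 0, which is L ⇒ W
n=4: can move to 0, which is L ⇒ W
n=5: moves to 4(W), 3(W), 2(W), 1(W); every one is W ⇒ L
n=6: can move to 5, which is L ⇒ W
n=7: can move to 5, which is L ⇒ W
n=8: can move to 5, which is L ⇒ W
n=9: can move to 5, which is L ⇒ W
n=10: moves to 9(W), 8(W), 7(W), 6(W); every one is W ⇒ L
n=11: can move to 10, which is L ⇒ W
From 11, the L positions reachable in one move are: 10.

Remove 1, leaving 10.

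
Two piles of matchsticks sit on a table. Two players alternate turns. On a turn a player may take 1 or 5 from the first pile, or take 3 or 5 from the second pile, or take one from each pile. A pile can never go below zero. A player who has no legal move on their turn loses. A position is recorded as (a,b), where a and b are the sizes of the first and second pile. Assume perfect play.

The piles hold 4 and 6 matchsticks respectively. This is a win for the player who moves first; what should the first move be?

Work bottom-up. With no move the player to move loses. Otherwise the position is W if at least one move leads to an L position for the opponent, and L if every move leads to a W.
No move ever increases a pile, so every position that can arise here has a ≤ 4 and b ≤ 6; it is enough to label the cells with 0 ≤ a ≤ 4 and 0 ≤ b ≤ 6.
Every move lowers a or b (never raises either), so fill the grid row by row in increasing a, and left to right within a row: each cell's successors are then already labelled.
      b=0  b=1  b=2  b=3  b=4  b=5  b=6
a=0:    L    L    L    W    W    W    W
a=1:    W    W    W    W    L    L    L
a=2:    L    L    L    W    W    W    W
a=3:    W    W    W    W    L    L    L
a=4:    L    L    L    W    W    W    W
Cells with no legal move (terminal, hence L): (0,0), (0,1), (0,2).
The remaining L cells, each justified by listing all of its moves:
(1,4): L (options (0,4)(W), (1,1)(W), (0,3)(W) are all W)
(1,5): L (options (0,5)(W), (1,2)(W), (1,0)(W), (0,4)(W) are all W)
(1,6): L (options (0,6)(W), (1,3)(W), (1,1)(W), (0,5)(W) are all W)
(2,0): L (sole option (1,0)(W) is W)
(2,1): L (options (1,1)(W), (1,0)(W) are all W)
(2,2): L (options (1,2)(W), (1,1)(W) are all W)
(3,4): L (options (2,4)(W), (3,1)(W), (2,3)(W) are all W)
(3,5): L (options (2,5)(W), (3,2)(W), (3,0)(W), (2,4)(W) are all W)
(3,6): L (options (2,6)(W), (3,3)(W), (3,1)(W), (2,5)(W) are all W)
(4,0): L (sole option (3,0)(W) is W)
(4,1): L (options (3,1)(W), (3,0)(W) are all W)
(4,2): L (options (3,2)(W), (3,1)(W) are all W)
Every other cell has at least one move into one of the L cells above, so it is W.
From (4,6), the L positions reachable in one move are: (3,6), (4,1), (3,5). Any move reaching one of these is winning.

Move to (3,6).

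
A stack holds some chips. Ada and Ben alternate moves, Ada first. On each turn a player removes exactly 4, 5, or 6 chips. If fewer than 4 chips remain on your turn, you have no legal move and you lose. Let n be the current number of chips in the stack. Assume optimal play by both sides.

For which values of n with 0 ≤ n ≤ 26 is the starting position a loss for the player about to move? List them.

Compute win/loss labels from the base case upward. A position with no move is L. Any other position is W if it can reach an L in one move, else L.
n=0: no move → L
n=1: no move → L
n=2: no move → L
n=3: no move → L
n=4: →0(L), so W
n=5: →1(L), so W
n=6: →2(L), so W
n=7: →3(L), so W
n=8: →3(L), so W
n=9: →3(L), so W
n=10: →6(W), 5(W), 4(W) — all W, so L
n=11: →7(W), 6(W), 5(W) — all W, so L
n=12: →8(W), 7(W), 6(W) — all W, so L
n=13: →9(W), 8(W), 7(W) — all W, so L
n=14: →10(L), so W
n=15: →11(L), so W
n=16: →12(L), so W
n=17: →13(L), so W
n=18: →13(L), so W
n=19: →13(L), so W
n=20: →16(W), 15(W), 14(W) — all W, so L
n=21: →17(W), 16(W), 15(W) — all W, so L
n=22: →18(W), 17(W), 16(W) — all W, so L
n=23: →19(W), 18(W), 17(W) — all W, so L
n=24: →20(L), so W
n=25: →21(L), so W
n=26: →22(L), so W
Reading off the rows marked L gives the requested list; there are 12 such values of n.

0, 1, 2, 3, 10, 11, 12, 13, 20, 21, 22, 23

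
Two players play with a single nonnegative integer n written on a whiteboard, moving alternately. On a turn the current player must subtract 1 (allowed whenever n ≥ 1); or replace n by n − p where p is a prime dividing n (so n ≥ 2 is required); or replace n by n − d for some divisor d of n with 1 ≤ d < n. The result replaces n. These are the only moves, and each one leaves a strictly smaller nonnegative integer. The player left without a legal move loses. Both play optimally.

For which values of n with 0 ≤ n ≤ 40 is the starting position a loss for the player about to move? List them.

0, 4, 9, 14, 20, 26, 32, 35, 38

Compute win/loss labels from the base case upward. A position with no move is L. Any other position is W if it can reach an L in one move, else L.
n=0: no move → L
n=1: can move to 0, which is L ⇒ W
n=2: can move to 0, which is L ⇒ W
n=3: can move to 0, which is L ⇒ W
n=4: moves to 2(W), 3(W); every one is W ⇒ L
n=5: can move to 0, which is L ⇒ W
n=6: can move to 4, which is L ⇒ W
n=7: can move to 0, which is L ⇒ W
n=8: can move to 4, which is L ⇒ W
n=9: moves to 6(W), 8(W); every one is W ⇒ L
n=10: can move to 9, which is L ⇒ W
n=11: can move to 0, which is L ⇒ W
n=12: can move to 9, which is L ⇒ W
n=13: can move to 0, which is L ⇒ W
n=14: moves to 7(W), 12(W), 13(W); every one is W ⇒ L
n=15: can move to 14, which is L ⇒ W
n=16: can move to 14, which is L ⇒ W
n=17: can move to 0, which is L ⇒ W
n=18: can move to 9, which is L ⇒ W
n=19: can move to 0, which is L ⇒ W
n=20: moves to 10(W), 15(W), 16(W), 18(W), 19(W); every one is W ⇒ L
n=21: can move to 14, which is L ⇒ W
n=22: can move to 20, which is L ⇒ W
n=23: can move to 0, which is L ⇒ W
n=24: can move to 20, which is L ⇒ W
n=25: can move to 20, which is L ⇒ W
n=26: moves to 13(W), 24(W), 25(W); every one is W ⇒ L
n=27: can move to 26, which is L ⇒ W
n=28: can move to 14, which is L ⇒ W
n=29: can move to 0, which is L ⇒ W
n=30: can move to 20, which is L ⇒ W
n=31: can move to 0, which is L ⇒ W
n=32: moves to 16(W), 24(W), 28(W), 30(W), 31(W); every one is W ⇒ L
n=33: can move to 32, which is L ⇒ W
n=34: can move to 32, which is L ⇒ W
n=35: moves to 28(W), 30(W), 34(W); every one is W ⇒ L
n=36: can move to 32, which is L ⇒ W
n=37: can move to 0, which is L ⇒ W
n=38: moves to 19(W), 36(W), 37(W); every one is W ⇒ L
n=39: can move to 26, which is L ⇒ W
n=40: can move to 20, which is L ⇒ W
The losing starting values of n are exactly the entries labelled L in this table (9 of them).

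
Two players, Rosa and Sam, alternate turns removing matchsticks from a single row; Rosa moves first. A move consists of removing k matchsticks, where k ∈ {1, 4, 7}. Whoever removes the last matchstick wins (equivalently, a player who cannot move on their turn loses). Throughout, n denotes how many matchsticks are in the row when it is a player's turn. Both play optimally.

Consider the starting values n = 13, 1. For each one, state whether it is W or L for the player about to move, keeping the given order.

Classify positions by backward induction: terminal positions (no move available) are L. From any other position, the mover wins iff some move reaches an L.
n=0: no move → L
n=1: W (go to 0, an L position)
n=2: L (sole option 1(W) is W)
n=3: W (go to 2, an L position)
n=4: W (go to 0, an L position)
n=5: L (options 4(W), 1(W) are all W)
n=6: W (go to 5, an L position)
n=7: W (go to 0, an L position)
n=8: L (options 7(W), 4(W), 1(W) are all W)
n=9: W (go to 8, an L position)
n=10: L (options 9(W), 6(W), 3(W) are all W)
n=11: W (go to 10, an L position)
n=12: W (go to 8, an L position)
n=13: L (options 12(W), 9(W), 6(W) are all W)

13: L, 1: W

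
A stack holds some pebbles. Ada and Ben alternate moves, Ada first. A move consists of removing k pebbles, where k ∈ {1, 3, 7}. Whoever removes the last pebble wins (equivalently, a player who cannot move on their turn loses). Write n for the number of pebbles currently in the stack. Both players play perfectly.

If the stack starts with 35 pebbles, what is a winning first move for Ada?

Positions with no move are L. A position that does have a move is losing for the player to move precisely when every available move leads to a winning position for the opponent. Fill in the labels:
n=0: no move → L
n=1: reaches L-position 0 → W
n=2: only reaches 1(W), which is W → L
n=3: reaches L-position 2 → W
n=4: only reaches 3(W), 1(W), all W → L
n=5: reaches L-position 4 → W
n=6: only reaches 5(W), 3(W), all W → L
n=7: reaches L-position 6 → W
n=8: only reaches 7(W), 5(W), 1(W), all W → L
n=9: reaches L-position 8 → W
n=10: only reaches 9(W), 7(W), 3(W), all W → L
n=11: reaches L-position 10 → W
n=12: only reaches 11(W), 9(W), 5(W), all W → L
n=13: reaches L-position 12 → W
n=14: only reaches 13(W), 11(W), 7(W), all W → L
n=15: reaches L-position 14 → W
n=16: only reaches 15(W), 13(W), 9(W), all W → L
n=17: reaches L-position 16 → W
n=18: only reaches 17(W), 15(W), 11(W), all W → L
n=19: reaches L-position 18 → W
n=20: only reaches 19(W), 17(W), 13(W), all W → L
n=21: reaches L-position 20 → W
n=22: only reaches 21(W), 19(W), 15(W), all W → L
n=23: reaches L-position 22 → W
n=24: only reaches 23(W), 21(W), 17(W), all W → L
n=25: reaches L-position 24 → W
n=26: only reaches 25(W), 23(W), 19(W), all W → L
n=27: reaches L-position 26 → W
n=28: only reaches 27(W), 25(W), 21(W), all W → L
n=29: reaches L-position 28 → W
n=30: only reaches 29(W), 27(W), 23(W), all W → L
n=31: reaches L-position 30 → W
n=32: only reaches 31(W), 29(W), 25(W), all W → L
n=33: reaches L-position 32 → W
n=34: only reaches 33(W), 31(W), 27(W), all W → L
n=35: reaches L-position 34 → W
From 35, the L positions reachable in one move are: 34, 32, 28. Any move reaching one of these is winning.

Remove 1, leaving 34.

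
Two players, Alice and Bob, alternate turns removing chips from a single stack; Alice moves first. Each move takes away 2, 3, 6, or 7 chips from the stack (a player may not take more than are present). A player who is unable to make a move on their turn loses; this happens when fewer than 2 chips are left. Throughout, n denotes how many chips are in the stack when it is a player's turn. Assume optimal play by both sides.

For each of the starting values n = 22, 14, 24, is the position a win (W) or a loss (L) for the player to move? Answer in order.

Positions with no move are L. A position that does have a move is losing for the player to move precisely when every available move leads to a winning position for the opponent. Fill in the labels:
n=0: no move → L
n=1: no move → L
n=2: can move to 0, which is L ⇒ W
n=3: can move to 1, which is L ⇒ W
n=4: can move to 1, which is L ⇒ W
n=5: moves to 3(W), 2(W); every one is W ⇒ L
n=6: can move to 0, which is L ⇒ W
n=7: can move to 5, which is L ⇒ W
n=8: can move to 5, which is L ⇒ W
n=9: moves to 7(W), 6(W), 3(W), 2(W); every one is W ⇒ L
n=10: moves to 8(W), 7(W), 4(W), 3(W); every one is W ⇒ L
n=11: can move to 9, which is L ⇒ W
n=12: can move to 10, which is L ⇒ W
n=13: can move to 10, which is L ⇒ W
n=14: moves to 12(W), 11(W), 8(W), 7(W); every one is W ⇒ L
n=15: can move to 9, which is L ⇒ W
n=16: can move to 14, which is L ⇒ W
n=17: can move to 14, which is L ⇒ W
n=18: moves to 16(W), 15(W), 12(W), 11(W); every one is W ⇒ L
n=19: moves to 17(W), 16(W), 13(W), 12(W); every one is W ⇒ L
n=20: can move to 18, which is L ⇒ W
n=21: can move to 19, which is L ⇒ W
n=22: can move to 19, which is L ⇒ W
n=23: moves to 21(W), 20(W), 17(W), 16(W); every one is W ⇒ L
n=24: can move to 18, which is L ⇒ W

22: W, 14: L, 24: W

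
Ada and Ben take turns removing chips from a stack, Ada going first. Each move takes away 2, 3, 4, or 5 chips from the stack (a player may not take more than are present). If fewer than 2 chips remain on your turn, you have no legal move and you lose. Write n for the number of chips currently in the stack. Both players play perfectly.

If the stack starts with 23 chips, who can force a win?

Build the W/L table. Terminal = L. A non-terminal position is W if it has a move to some L; otherwise it is L.
n=0: no move → L
n=1: no move → L
n=2: W (go to 0, an L position)
n=3: W (go to 1, an L position)
n=4: W (go to 1, an L position)
n=5: W (go to 1, an L position)
n=6: W (go to 1, an L position)
n=7: L (options 5(W), 4(W), 3(W), 2(W) are all W)
n=8: L (options 6(W), 5(W), 4(W), 3(W) are all W)
n=9: W (go to 7, an L position)
n=10: W (go to 8, an L position)
n=11: W (go to 8, an L position)
n=12: W (go to 8, an L position)
n=13: W (go to 8, an L position)
n=14: L (options 12(W), 11(W), 10(W), 9(W) are all W)
n=15: L (options 13(W), 12(W), 11(W), 10(W) are all W)
n=16: W (go to 14, an L position)
n=17: W (go to 15, an L position)
n=18: W (go to 15, an L position)
n=19: W (go to 15, an L position)
n=20: W (go to 15, an L position)
n=21: L (options 19(W), 18(W), 17(W), 16(W) are all W)
n=22: L (options 20(W), 19(W), 18(W), 17(W) are all W)
n=23: W (go to 21, an L position)
The starting position 23 is W: Ada should remove 2, leaving 21, handing over an L position.

Ada wins.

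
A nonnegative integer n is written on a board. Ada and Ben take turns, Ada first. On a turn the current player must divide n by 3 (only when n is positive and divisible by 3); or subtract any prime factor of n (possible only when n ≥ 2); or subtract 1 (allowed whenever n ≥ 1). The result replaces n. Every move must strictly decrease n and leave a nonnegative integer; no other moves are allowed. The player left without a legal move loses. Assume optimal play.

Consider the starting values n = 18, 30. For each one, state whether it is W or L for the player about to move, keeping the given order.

Build the W/L table. Terminal = L. A non-terminal position is W if it has a move to some L; otherwise it is L.
n=0: no move → L
n=1: reaches L-position 0 → W
n=2: reaches L-position 0 → W
n=3: reaches L-position 0 → W
n=4: only reaches 2(W), 3(W), all W → L
n=5: reaches L-position 0 → W
n=6: reaches L-position 4 → W
n=7: reaches L-position 0 → W
n=8: only reaches 6(W), 7(W), all W → L
n=9: reaches L-position 8 → W
n=10: reaches L-position 8 → W
n=11: reaches L-position 0 → W
n=12: reaches L-position 4 → W
n=13: reaches L-position 0 → W
n=14: only reaches 7(W), 12(W), 13(W), all W → L
n=15: reaches L-position 14 → W
n=16: reaches L-position 14 → W
n=17: reaches L-position 0 → W
n=18: only reaches 6(W), 15(W), 16(W), 17(W), all W → L
n=19: reaches L-position 0 → W
n=20: reaches L-position 18 → W
n=21: reaches L-position 14 → W
n=22: only reaches 11(W), 20(W), 21(W), all W → L
n=23: reaches L-position 0 → W
n=24: reaches L-position 8 → W
n=25: only reaches 20(W), 24(W), all W → L
n=26: reaches L-position 25 → W
n=27: only reaches 9(W), 24(W), 26(W), all W → L
n=28: reaches L-position 27 → W
n=29: reaches L-position 0 → W
n=30: reaches L-position 25 → W

18: L, 30: W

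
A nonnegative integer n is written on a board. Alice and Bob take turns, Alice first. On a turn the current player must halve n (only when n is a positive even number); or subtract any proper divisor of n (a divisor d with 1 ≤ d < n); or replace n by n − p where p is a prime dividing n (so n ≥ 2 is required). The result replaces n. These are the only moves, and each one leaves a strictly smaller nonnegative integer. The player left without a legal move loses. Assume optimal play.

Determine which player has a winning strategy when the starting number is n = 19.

Use the standard recursion: the mover loses at a terminal position; elsewhere, the mover wins exactly when some move hands the opponent an L position.
n=0: no move → L
n=1: no move → L
n=2: →0(L), so W
n=3: →0(L), so W
n=4: →2(W), 3(W) — all W, so L
n=5: →0(L), so W
n=6: →4(L), so W
n=7: →0(L), so W
n=8: →4(L), so W
n=9: →6(W), 8(W) — all W, so L
n=10: →9(L), so W
n=11: →0(L), so W
n=12: →9(L), so W
n=13: →0(L), so W
n=14: →7(W), 12(W), 13(W) — all W, so L
n=15: →14(L), so W
n=16: →14(L), so W
n=17: →0(L), so W
n=18: →9(L), so W
n=19: →0(L), so W
From 19 Alice can move to 0, reaching an L position.

Alice wins.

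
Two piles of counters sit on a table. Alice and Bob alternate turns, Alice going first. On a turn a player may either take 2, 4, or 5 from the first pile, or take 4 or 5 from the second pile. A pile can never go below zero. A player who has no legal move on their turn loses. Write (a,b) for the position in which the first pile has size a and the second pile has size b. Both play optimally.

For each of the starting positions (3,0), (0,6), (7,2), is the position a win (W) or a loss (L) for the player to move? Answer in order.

Label each position W (a win for the player to move) or L (a loss). A position with no legal move is L; any other position is W exactly when some move reaches an L, and L when every move reaches a W.
No move ever increases a pile, so every position that can arise here has a ≤ 7 and b ≤ 6; it is enough to label the cells with 0 ≤ a ≤ 7 and 0 ≤ b ≤ 6.
Every move lowers a or b (never raises either), so fill the grid row by row in increasing a, and left to right within a row: each cell's successors are then already labelled.
      b=0  b=1  b=2  b=3  b=4  b=5  b=6
a=0:    L    L    L    L    W    W    W
a=1:    L    L    L    L    W    W    W
a=2:    W    W    W    W    L    L    L
a=3:    W    W    W    W    L    L    L
a=4:    W    W    W    W    W    W    W
a=5:    W    W    W    W    W    W    W
a=6:    W    W    W    W    W    W    W
a=7:    L    L    L    L    W    W    W
Cells with no legal move (terminal, hence L): (0,0), (0,1), (0,2), (0,3), (1,0), (1,1), (1,2), (1,3).
The remaining L cells, each justified by listing all of its moves:
(2,4): →(0,4)(W), (2,0)(W) — all W, so L
(2,5): →(0,5)(W), (2,1)(W), (2,0)(W) — all W, so L
(2,6): →(0,6)(W), (2,2)(W), (2,1)(W) — all W, so L
(3,4): →(1,4)(W), (3,0)(W) — all W, so L
(3,5): →(1,5)(W), (3,1)(W), (3,0)(W) — all W, so L
(3,6): →(1,6)(W), (3,2)(W), (3,1)(W) — all W, so L
(7,0): →(5,0)(W), (3,0)(W), (2,0)(W) — all W, so L
(7,1): →(5,1)(W), (3,1)(W), (2,1)(W) — all W, so L
(7,2): →(5,2)(W), (3,2)(W), (2,2)(W) — all W, so L
(7,3): →(5,3)(W), (3,3)(W), (2,3)(W) — all W, so L
Every other cell has at least one move into one of the L cells above, so it is W.
(3,0): the move to (1,0) reaches an L cell, so W
(0,6): the move to (0,2) reaches an L cell, so W
(7,2): one of the L cells justified above, so L

(3,0): W, (0,6): W, (7,2): L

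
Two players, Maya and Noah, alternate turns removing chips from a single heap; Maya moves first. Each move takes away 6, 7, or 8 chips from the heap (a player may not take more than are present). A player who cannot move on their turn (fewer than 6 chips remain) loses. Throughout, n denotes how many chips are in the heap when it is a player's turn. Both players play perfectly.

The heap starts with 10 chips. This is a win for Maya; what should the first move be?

Remove 6, leaving 4.

Positions with no move are L. A position that does have a move is losing for the player to move precisely when every available move leads to a winning position for the opponent. Fill in the labels:
n=0: no move → L
n=1: no move → L
n=2: no move → L
n=3: no move → L
n=4: no move → L
n=5: no move → L
n=6: reaches L-position 0 → W
n=7: reaches L-position 1 → W
n=8: reaches L-position 2 → W
n=9: reaches L-position 3 → W
n=10: reaches L-position 4 → W
From 10, the L positions reachable in one move are: 4, 3, 2. Any move reaching one of these is winning.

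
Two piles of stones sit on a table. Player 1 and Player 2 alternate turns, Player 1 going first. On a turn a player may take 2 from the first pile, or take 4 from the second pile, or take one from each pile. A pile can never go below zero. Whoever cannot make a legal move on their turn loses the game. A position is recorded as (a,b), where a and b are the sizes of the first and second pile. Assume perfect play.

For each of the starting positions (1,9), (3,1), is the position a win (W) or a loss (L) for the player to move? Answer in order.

Positions with no move are L. A position that does have a move is losing for the player to move precisely when every available move leads to a winning position for the opponent. Fill in the labels:
No move ever increases a pile, so every position that can arise here has a ≤ 3 and b ≤ 9; it is enough to label the cells with 0 ≤ a ≤ 3 and 0 ≤ b ≤ 9.
Every move lowers a or b (never raises either), so fill the grid row by row in increasing a, and left to right within a row: each cell's successors are then already labelled.
      b=0  b=1  b=2  b=3  b=4  b=5  b=6  b=7  b=8  b=9
a=0:    L    L    L    L    W    W    W    W    L    L
a=1:    L    W    W    W    W    L    L    L    L    W
a=2:    W    W    W    W    L    L    W    W    W    W
a=3:    W    L    L    L    L    W    W    W    W    L
Cells with no legal move (terminal, hence L): (0,0), (0,1), (0,2), (0,3), (1,0).
The remaining L cells, each justified by listing all of its moves:
(0,8): the only move is to (0,4)(W), a W ⇒ L
(0,9): the only move is to (0,5)(W), a W ⇒ L
(1,5): moves to (1,1)(W), (0,4)(W); every one is W ⇒ L
(1,6): moves to (1,2)(W), (0,5)(W); every one is W ⇒ L
(1,7): moves to (1,3)(W), (0,6)(W); every one is W ⇒ L
(1,8): moves to (1,4)(W), (0,7)(W); every one is W ⇒ L
(2,4): moves to (0,4)(W), (2,0)(W), (1,3)(W); every one is W ⇒ L
(2,5): moves to (0,5)(W), (2,1)(W), (1,4)(W); every one is W ⇒ L
(3,1): moves to (1,1)(W), (2,0)(W); every one is W ⇒ L
(3,2): moves to (1,2)(W), (2,1)(W); every one is W ⇒ L
(3,3): moves to (1,3)(W), (2,2)(W); every one is W ⇒ L
(3,4): moves to (1,4)(W), (3,0)(W), (2,3)(W); every one is W ⇒ L
(3,9): moves to (1,9)(W), (3,5)(W), (2,8)(W); every one is W ⇒ L
Every other cell has at least one move into one of the L cells above, so it is W.
(1,9): the move to (1,5) reaches an L cell, so W
(3,1): one of the L cells justified above, so L

(1,9): W, (3,1): L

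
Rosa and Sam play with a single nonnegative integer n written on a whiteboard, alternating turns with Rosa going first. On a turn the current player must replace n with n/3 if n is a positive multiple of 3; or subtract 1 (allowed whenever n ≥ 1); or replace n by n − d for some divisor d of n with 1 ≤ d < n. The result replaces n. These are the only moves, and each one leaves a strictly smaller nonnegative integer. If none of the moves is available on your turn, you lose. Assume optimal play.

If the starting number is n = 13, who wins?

Use the standard recursion: the mover loses at a terminal position; elsewhere, the mover wins exactly when some move hands the opponent an L position.
n=0: no move → L
n=1: can move to 0, which is L ⇒ W
n=2: the only move is to 1(W), a W ⇒ L
n=3: can move to 2, which is L ⇒ W
n=4: can move to 2, which is L ⇒ W
n=5: the only move is to 4(W), a W ⇒ L
n=6: can move to 2, which is L ⇒ W
n=7: the only move is to 6(W), a W ⇒ L
n=8: can move to 7, which is L ⇒ W
n=9: moves to 3(W), 6(W), 8(W); every one is W ⇒ L
n=10: can move to 5, which is L ⇒ W
n=11: the only move is to 10(W), a W ⇒ L
n=12: can move to 9, which is L ⇒ W
n=13: the only move is to 12(W), a W ⇒ L
Every move from 13 reaches a W position, so the mover loses.

Sam wins.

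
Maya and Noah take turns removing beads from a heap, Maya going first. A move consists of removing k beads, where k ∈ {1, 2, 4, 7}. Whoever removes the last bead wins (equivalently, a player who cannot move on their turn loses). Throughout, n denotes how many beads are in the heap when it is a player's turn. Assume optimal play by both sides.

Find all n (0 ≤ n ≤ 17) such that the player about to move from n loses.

Use the standard recursion: the mover loses at a terminal position; elsewhere, the mover wins exactly when some move hands the opponent an L position.
n=0: no move → L
n=1: W (go to 0, an L position)
n=2: W (go to 0, an L position)
n=3: L (options 2(W), 1(W) are all W)
n=4: W (go to 3, an L position)
n=5: W (go to 3, an L position)
n=6: L (options 5(W), 4(W), 2(W) are all W)
n=7: W (go to 6, an L position)
n=8: W (go to 6, an L position)
n=9: L (options 8(W), 7(W), 5(W), 2(W) are all W)
n=10: W (go to 9, an L position)
n=11: W (go to 9, an L position)
n=12: L (options 11(W), 10(W), 8(W), 5(W) are all W)
n=13: W (go to 12, an L position)
n=14: W (go to 12, an L position)
n=15: L (options 14(W), 13(W), 11(W), 8(W) are all W)
n=16: W (go to 15, an L position)
n=17: W (go to 15, an L position)
Reading off the rows marked L gives the requested list; there are 6 such values of n.

0, 3, 6, 9, 12, 15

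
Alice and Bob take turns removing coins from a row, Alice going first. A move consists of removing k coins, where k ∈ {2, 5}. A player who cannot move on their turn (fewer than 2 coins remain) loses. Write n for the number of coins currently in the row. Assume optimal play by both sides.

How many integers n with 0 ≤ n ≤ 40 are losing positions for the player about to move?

18

Use the standard recursion: the mover loses at a terminal position; elsewhere, the mover wins exactly when some move hands the opponent an L position.
n=0: no move → L
n=1: no move → L
n=2: W (go to 0, an L position)
n=3: W (go to 1, an L position)
n=4: L (sole option 2(W) is W)
n=5: W (go to 0, an L position)
n=6: W (go to 4, an L position)
n=7: L (options 5(W), 2(W) are all W)
n=8: L (options 6(W), 3(W) are all W)
n=9: W (go to 7, an L position)
n=10: W (go to 8, an L position)
n=11: L (options 9(W), 6(W) are all W)
n=12: W (go to 7, an L position)
n=13: W (go to 11, an L position)
n=14: L (options 12(W), 9(W) are all W)
n=15: L (options 13(W), 10(W) are all W)
n=16: W (go to 14, an L position)
n=17: W (go to 15, an L position)
n=18: L (options 16(W), 13(W) are all W)
n=19: W (go to 14, an L position)
n=20: W (go to 18, an L position)
n=21: L (options 19(W), 16(W) are all W)
n=22: L (options 20(W), 17(W) are all W)
n=23: W (go to 21, an L position)
n=24: W (go to 22, an L position)
n=25: L (options 23(W), 20(W) are all W)
n=26: W (go to 21, an L position)
n=27: W (go to 25, an L position)
n=28: L (options 26(W), 23(W) are all W)
n=29: L (options 27(W), 24(W) are all W)
n=30: W (go to 28, an L position)
n=31: W (go to 29, an L position)
n=32: L (options 30(W), 27(W) are all W)
n=33: W (go to 28, an L position)
n=34: W (go to 32, an L position)
n=35: L (options 33(W), 30(W) are all W)
n=36: L (options 34(W), 31(W) are all W)
n=37: W (go to 35, an L position)
n=38: W (go to 36, an L position)
n=39: L (options 37(W), 34(W) are all W)
n=40: W (go to 35, an L position)
L entries with 0 ≤ n ≤ 40: n = 0, 1, 4, 7, 8, 11, 14, 15, 18, 21, 22, 25, 28, 29, 32, 35, 36, 39; that makes 18.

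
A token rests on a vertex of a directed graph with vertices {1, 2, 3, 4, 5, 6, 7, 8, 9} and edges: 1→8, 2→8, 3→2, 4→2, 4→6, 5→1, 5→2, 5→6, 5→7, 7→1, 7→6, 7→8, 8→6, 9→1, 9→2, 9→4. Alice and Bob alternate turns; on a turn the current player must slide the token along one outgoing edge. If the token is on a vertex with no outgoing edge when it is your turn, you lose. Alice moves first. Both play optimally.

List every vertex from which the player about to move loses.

1, 2, 6

Compute win/loss labels from the base case upward. A position with no move is L. Any other position is W if it can reach an L in one move, else L.
Every edge goes from a vertex to one that appears earlier in the order 6, 8, 1, 2, 7, 5, 3, 4, 9, so processing vertices in that order labels each vertex after all of its successors.
6: no outgoing edge → L
8: can move to 6, which is L ⇒ W
1: the only move is to 8(W), a W ⇒ L
2: the only move is to 8(W), a W ⇒ L
7: can move to 1, which is L ⇒ W
5: can move to 2, which is L ⇒ W
3: can move to 2, which is L ⇒ W
4: can move to 2, which is L ⇒ W
9: can move to 2, which is L ⇒ W
The losing starting vertices are exactly the entries labelled L in this table (3 of them).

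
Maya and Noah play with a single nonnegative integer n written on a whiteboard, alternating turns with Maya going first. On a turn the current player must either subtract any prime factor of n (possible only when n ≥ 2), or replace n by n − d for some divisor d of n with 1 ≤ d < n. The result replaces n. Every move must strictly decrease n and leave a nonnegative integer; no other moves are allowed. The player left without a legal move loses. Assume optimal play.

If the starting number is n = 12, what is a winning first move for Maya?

Positions with no move are L. A position that does have a move is losing for the player to move precisely when every available move leads to a winning position for the opponent. Fill in the labels:
n=0: no move → L
n=1: no move → L
n=2: W (go to 0, an L position)
n=3: W (go to 0, an L position)
n=4: L (options 2(W), 3(W) are all W)
n=5: W (go to 0, an L position)
n=6: W (go to 4, an L position)
n=7: W (go to 0, an L position)
n=8: W (go to 4, an L position)
n=9: L (options 6(W), 8(W) are all W)
n=10: W (go to 9, an L position)
n=11: W (go to 0, an L position)
n=12: W (go to 9, an L position)
From 12, the L positions reachable in one move are: 9.

Move to 9.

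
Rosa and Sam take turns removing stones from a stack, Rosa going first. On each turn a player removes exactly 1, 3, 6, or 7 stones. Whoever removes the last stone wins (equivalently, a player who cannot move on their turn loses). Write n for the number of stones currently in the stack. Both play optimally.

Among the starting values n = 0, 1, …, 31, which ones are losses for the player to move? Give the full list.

0, 2, 4, 12, 14, 16, 24, 26, 28

Use the standard recursion: the mover loses at a terminal position; elsewhere, the mover wins exactly when some move hands the opponent an L position.
n=0: no move → L
n=1: →0(L), so W
n=2: →1(W) only, which is W, so L
n=3: →2(L), so W
n=4: →3(W), 1(W) — all W, so L
n=5: →4(L), so W
n=6: →0(L), so W
n=7: →4(L), so W
n=8: →2(L), so W
n=9: →2(L), so W
n=10: →4(L), so W
n=11: →4(L), so W
n=12: →11(W), 9(W), 6(W), 5(W) — all W, so L
n=13: →12(L), so W
n=14: →13(W), 11(W), 8(W), 7(W) — all W, so L
n=15: →14(L), so W
n=16: →15(W), 13(W), 10(W), 9(W) — all W, so L
n=17: →16(L), so W
n=18: →12(L), so W
n=19: →16(L), so W
n=20: →14(L), so W
n=21: →14(L), so W
n=22: →16(L), so W
n=23: →16(L), so W
n=24: →23(W), 21(W), 18(W), 17(W) — all W, so L
n=25: →24(L), so W
n=26: →25(W), 23(W), 20(W), 19(W) — all W, so L
n=27: →26(L), so W
n=28: →27(W), 25(W), 22(W), 21(W) — all W, so L
n=29: →28(L), so W
n=30: →24(L), so W
n=31: →28(L), so W
The losing starting values of n are exactly the entries labelled L in this table (9 of them).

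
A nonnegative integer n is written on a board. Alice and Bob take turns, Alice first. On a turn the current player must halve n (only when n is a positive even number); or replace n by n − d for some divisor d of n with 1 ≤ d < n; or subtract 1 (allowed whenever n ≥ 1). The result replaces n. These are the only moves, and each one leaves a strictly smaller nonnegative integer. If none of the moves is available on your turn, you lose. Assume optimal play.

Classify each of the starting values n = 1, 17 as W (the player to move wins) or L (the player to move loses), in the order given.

Use the standard recursion: the mover loses at a terminal position; elsewhere, the mover wins exactly when some move hands the opponent an L position.
n=0: no move → L
n=1: W (go to 0, an L position)
n=2: L (sole option 1(W) is W)
n=3: W (go to 2, an L position)
n=4: W (go to 2, an L position)
n=5: L (sole option 4(W) is W)
n=6: W (go to 5, an L position)
n=7: L (sole option 6(W) is W)
n=8: W (go to 7, an L position)
n=9: L (options 6(W), 8(W) are all W)
n=10: W (go to 5, an L position)
n=11: L (sole option 10(W) is W)
n=12: W (go to 9, an L position)
n=13: L (sole option 12(W) is W)
n=14: W (go to 7, an L position)
n=15: L (options 10(W), 12(W), 14(W) are all W)
n=16: W (go to 15, an L position)
n=17: L (sole option 16(W) is W)

1: W, 17: L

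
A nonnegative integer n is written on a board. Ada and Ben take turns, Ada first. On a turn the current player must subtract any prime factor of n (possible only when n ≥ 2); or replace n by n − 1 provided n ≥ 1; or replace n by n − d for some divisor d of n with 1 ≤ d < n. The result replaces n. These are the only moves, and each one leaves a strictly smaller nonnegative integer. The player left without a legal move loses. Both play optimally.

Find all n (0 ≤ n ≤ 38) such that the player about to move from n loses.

0, 4, 9, 14, 20, 26, 32, 35, 38

Build the W/L table. Terminal = L. A non-terminal position is W if it has a move to some L; otherwise it is L.
n=0: no move → L
n=1: W (go to 0, an L position)
n=2: W (go to 0, an L position)
n=3: W (go to 0, an L position)
n=4: L (options 2(W), 3(W) are all W)
n=5: W (go to 0, an L position)
n=6: W (go to 4, an L position)
n=7: W (go to 0, an L position)
n=8: W (go to 4, an L position)
n=9: L (options 6(W), 8(W) are all W)
n=10: W (go to 9, an L position)
n=11: W (go to 0, an L position)
n=12: W (go to 9, an L position)
n=13: W (go to 0, an L position)
n=14: L (options 7(W), 12(W), 13(W) are all W)
n=15: W (go to 14, an L position)
n=16: W (go to 14, an L position)
n=17: W (go to 0, an L position)
n=18: W (go to 9, an L position)
n=19: W (go to 0, an L position)
n=20: L (options 10(W), 15(W), 16(W), 18(W), 19(W) are all W)
n=21: W (go to 14, an L position)
n=22: W (go to 20, an L position)
n=23: W (go to 0, an L position)
n=24: W (go to 20, an L position)
n=25: W (go to 20, an L position)
n=26: L (options 13(W), 24(W), 25(W) are all W)
n=27: W (go to 26, an L position)
n=28: W (go to 14, an L position)
n=29: W (go to 0, an L position)
n=30: W (go to 20, an L position)
n=31: W (go to 0, an L position)
n=32: L (options 16(W), 24(W), 28(W), 30(W), 31(W) are all W)
n=33: W (go to 32, an L position)
n=34: W (go to 32, an L position)
n=35: L (options 28(W), 30(W), 34(W) are all W)
n=36: W (go to 32, an L position)
n=37: W (go to 0, an L position)
n=38: L (options 19(W), 36(W), 37(W) are all W)
The losing starting values of n are exactly the entries labelled L in this table (9 of them).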